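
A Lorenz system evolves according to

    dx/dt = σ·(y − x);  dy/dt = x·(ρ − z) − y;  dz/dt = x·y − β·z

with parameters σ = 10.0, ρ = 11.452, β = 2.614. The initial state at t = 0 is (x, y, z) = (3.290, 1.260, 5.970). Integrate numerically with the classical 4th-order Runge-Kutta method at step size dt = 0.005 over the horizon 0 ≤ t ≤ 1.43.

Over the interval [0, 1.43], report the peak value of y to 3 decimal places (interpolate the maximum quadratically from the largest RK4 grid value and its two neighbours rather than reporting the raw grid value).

t=0.000: state=(3.290, 1.260, 5.970)
step 1 (dt=0.005): k1=(-20.300, 16.776, -11.460), k2=(-19.373, 16.548, -11.313), k3=(-19.402, 16.561, -11.313), k4=(-18.502, 16.342, -11.170); state += dt/6·(k1+2k2+2k3+k4)
t=0.005: state=(3.193, 1.343, 5.913)
t=0.010: state=(3.105, 1.423, 5.858)
t=0.015: state=(3.025, 1.502, 5.804)
continuing one RK4 step at a time; state shown every 10 steps (Δt=0.05):
t=0.050: state=(2.657, 2.014, 5.463)
t=0.100: state=(2.549, 2.692, 5.077)
t=0.150: state=(2.753, 3.396, 4.832)
t=0.200: state=(3.172, 4.190, 4.766)
t=0.250: state=(3.763, 5.101, 4.937)
t=0.300: state=(4.503, 6.118, 5.422)
t=0.350: state=(5.364, 7.169, 6.301)
t=0.400: state=(6.279, 8.098, 7.626)
t=0.450: state=(7.134, 8.675, 9.353)
t=0.500: state=(7.759, 8.661, 11.266)
t=0.550: state=(7.986, 7.961, 12.985)
t=0.600: state=(7.728, 6.740, 14.122)
t=0.650: state=(7.043, 5.357, 14.489)
t=0.700: state=(6.114, 4.155, 14.173)
t=0.750: state=(5.149, 3.301, 13.410)
t=0.800: state=(4.304, 2.798, 12.434)
t=0.850: state=(3.655, 2.569, 11.405)
t=0.900: state=(3.215, 2.534, 10.414)
t=0.950: state=(2.965, 2.635, 9.509)
t=1.000: state=(2.876, 2.840, 8.716)
t=1.050: state=(2.922, 3.136, 8.052)
t=1.100: state=(3.085, 3.520, 7.533)
t=1.150: state=(3.354, 3.993, 7.176)
t=1.200: state=(3.722, 4.553, 7.005)
t=1.250: state=(4.182, 5.186, 7.050)
t=1.300: state=(4.720, 5.860, 7.341)
t=1.350: state=(5.310, 6.515, 7.902)
t=1.400: state=(5.906, 7.059, 8.727)
t=1.430: state=(6.237, 7.286, 9.328)
largest grid value and its neighbours: y(0.470)=8.75054, y(0.475)=8.75304, y(0.480)=8.74869
parabola through these three points peaks at t≈0.474 with y≈8.75310

max y = 8.753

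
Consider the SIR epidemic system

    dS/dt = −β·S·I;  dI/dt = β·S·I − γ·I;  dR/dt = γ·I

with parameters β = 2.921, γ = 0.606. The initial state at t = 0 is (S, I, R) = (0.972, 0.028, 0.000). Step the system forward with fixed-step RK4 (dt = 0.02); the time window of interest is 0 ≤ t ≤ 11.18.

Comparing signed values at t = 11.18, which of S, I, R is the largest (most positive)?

t=0.000: state=(0.972, 0.028, 0.000)
step 1 (dt=0.02): k1=(-0.079, 0.063, 0.017), k2=(-0.081, 0.064, 0.017), k3=(-0.081, 0.064, 0.017), k4=(-0.083, 0.065, 0.018); state += dt/6·(k1+2k2+2k3+k4)
t=0.020: state=(0.970, 0.029, 0.000)
t=0.040: state=(0.969, 0.031, 0.001)
t=0.060: state=(0.967, 0.032, 0.001)
continuing one RK4 step at a time; state shown every 25 steps (Δt=0.5):
t=0.500: state=(0.903, 0.082, 0.015)
t=1.000: state=(0.740, 0.204, 0.057)
t=1.500: state=(0.486, 0.370, 0.144)
t=2.000: state=(0.260, 0.466, 0.274)
t=2.500: state=(0.131, 0.453, 0.415)
t=3.000: state=(0.071, 0.386, 0.543)
t=3.500: state=(0.043, 0.309, 0.648)
t=4.000: state=(0.029, 0.240, 0.731)
t=4.500: state=(0.021, 0.184, 0.795)
t=5.000: state=(0.017, 0.140, 0.844)
t=5.500: state=(0.014, 0.105, 0.881)
t=6.000: state=(0.012, 0.079, 0.908)
t=6.500: state=(0.011, 0.060, 0.929)
t=7.000: state=(0.010, 0.045, 0.945)
t=7.500: state=(0.010, 0.034, 0.957)
t=8.000: state=(0.009, 0.025, 0.966)
t=8.500: state=(0.009, 0.019, 0.972)
t=9.000: state=(0.009, 0.014, 0.977)
t=9.500: state=(0.009, 0.011, 0.981)
t=10.000: state=(0.008, 0.008, 0.984)
t=10.500: state=(0.008, 0.006, 0.986)
t=11.000: state=(0.008, 0.004, 0.987)
t=11.180: state=(0.008, 0.004, 0.988)
compare at T: S=0.008, I=0.004, R=0.988

largest component: R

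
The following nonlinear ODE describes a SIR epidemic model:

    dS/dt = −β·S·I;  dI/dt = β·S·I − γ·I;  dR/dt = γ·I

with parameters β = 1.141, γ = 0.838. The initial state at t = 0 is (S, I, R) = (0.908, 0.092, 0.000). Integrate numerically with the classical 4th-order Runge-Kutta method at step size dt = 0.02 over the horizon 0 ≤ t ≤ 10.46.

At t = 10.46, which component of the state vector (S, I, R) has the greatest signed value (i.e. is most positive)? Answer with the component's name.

t=0.000: state=(0.908, 0.092, 0.000)
step 1 (dt=0.02): k1=(-0.095, 0.018, 0.077), k2=(-0.095, 0.018, 0.077), k3=(-0.095, 0.018, 0.077), k4=(-0.095, 0.018, 0.077); state += dt/6·(k1+2k2+2k3+k4)
t=0.020: state=(0.906, 0.092, 0.002)
t=0.040: state=(0.904, 0.093, 0.003)
t=0.060: state=(0.902, 0.093, 0.005)
continuing one RK4 step at a time; state shown every 25 steps (Δt=0.5):
t=0.500: state=(0.859, 0.100, 0.040)
t=1.000: state=(0.810, 0.106, 0.084)
t=1.500: state=(0.762, 0.109, 0.129)
t=2.000: state=(0.716, 0.110, 0.175)
t=2.500: state=(0.673, 0.107, 0.220)
t=3.000: state=(0.634, 0.102, 0.264)
t=3.500: state=(0.599, 0.095, 0.306)
t=4.000: state=(0.568, 0.088, 0.344)
t=4.500: state=(0.542, 0.079, 0.379)
t=5.000: state=(0.519, 0.070, 0.410)
t=5.500: state=(0.500, 0.062, 0.438)
t=6.000: state=(0.484, 0.054, 0.462)
t=6.500: state=(0.470, 0.047, 0.483)
t=7.000: state=(0.459, 0.040, 0.501)
t=7.500: state=(0.449, 0.034, 0.517)
t=8.000: state=(0.441, 0.029, 0.530)
t=8.500: state=(0.435, 0.024, 0.541)
t=9.000: state=(0.429, 0.020, 0.550)
t=9.500: state=(0.425, 0.017, 0.558)
t=10.000: state=(0.421, 0.014, 0.565)
t=10.460: state=(0.418, 0.012, 0.570)
compare at T: S=0.418, I=0.012, R=0.570

largest component: R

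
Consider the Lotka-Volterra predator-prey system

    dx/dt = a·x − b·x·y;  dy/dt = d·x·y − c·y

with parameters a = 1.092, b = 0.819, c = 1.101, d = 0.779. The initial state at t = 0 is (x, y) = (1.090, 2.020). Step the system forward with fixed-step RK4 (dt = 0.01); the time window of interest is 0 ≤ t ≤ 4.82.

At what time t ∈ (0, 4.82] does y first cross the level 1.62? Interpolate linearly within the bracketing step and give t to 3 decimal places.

t = 0.610

t=0.000: state=(1.090, 2.020)
step 1 (dt=0.01): k1=(-0.613, -0.509), k2=(-0.609, -0.513), k3=(-0.609, -0.513), k4=(-0.605, -0.517); state += dt/6·(k1+2k2+2k3+k4)
t=0.010: state=(1.084, 2.015)
t=0.020: state=(1.078, 2.010)
t=0.030: state=(1.072, 2.004)
continuing one RK4 step at a time; state shown every 20 steps (Δt=0.2):
t=0.200: state=(0.983, 1.904)
t=0.400: state=(0.905, 1.769)
t=0.600: state=(0.853, 1.627)
t=0.610: state=(0.850, 1.620)
next step: t=0.620: state=(0.849, 1.613) — y has crossed 1.62
linear interpolation between t=0.610 (1.62019) and t=0.620 (1.61309) → t≈0.610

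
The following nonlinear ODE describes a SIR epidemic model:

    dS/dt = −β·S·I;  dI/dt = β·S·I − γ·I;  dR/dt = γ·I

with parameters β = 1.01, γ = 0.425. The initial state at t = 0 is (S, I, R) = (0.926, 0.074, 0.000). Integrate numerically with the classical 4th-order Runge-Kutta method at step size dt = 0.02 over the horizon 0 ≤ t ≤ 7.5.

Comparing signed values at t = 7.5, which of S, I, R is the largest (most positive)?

t=0.000: state=(0.926, 0.074, 0.000)
step 1 (dt=0.02): k1=(-0.069, 0.038, 0.031), k2=(-0.070, 0.038, 0.032), k3=(-0.070, 0.038, 0.032), k4=(-0.070, 0.038, 0.032); state += dt/6·(k1+2k2+2k3+k4)
t=0.020: state=(0.925, 0.075, 0.001)
t=0.040: state=(0.923, 0.076, 0.001)
t=0.060: state=(0.922, 0.076, 0.002)
continuing one RK4 step at a time; state shown every 25 steps (Δt=0.5):
t=0.500: state=(0.888, 0.095, 0.018)
t=1.000: state=(0.841, 0.118, 0.040)
t=1.500: state=(0.787, 0.144, 0.068)
t=2.000: state=(0.727, 0.171, 0.102)
t=2.500: state=(0.662, 0.197, 0.141)
t=3.000: state=(0.596, 0.219, 0.185)
t=3.500: state=(0.532, 0.235, 0.233)
t=4.000: state=(0.471, 0.245, 0.285)
t=4.500: state=(0.416, 0.247, 0.337)
t=5.000: state=(0.367, 0.244, 0.389)
t=5.500: state=(0.325, 0.235, 0.440)
t=6.000: state=(0.290, 0.221, 0.489)
t=6.500: state=(0.260, 0.206, 0.534)
t=7.000: state=(0.236, 0.188, 0.576)
t=7.500: state=(0.215, 0.171, 0.614)
compare at T: S=0.215, I=0.171, R=0.614

largest component: R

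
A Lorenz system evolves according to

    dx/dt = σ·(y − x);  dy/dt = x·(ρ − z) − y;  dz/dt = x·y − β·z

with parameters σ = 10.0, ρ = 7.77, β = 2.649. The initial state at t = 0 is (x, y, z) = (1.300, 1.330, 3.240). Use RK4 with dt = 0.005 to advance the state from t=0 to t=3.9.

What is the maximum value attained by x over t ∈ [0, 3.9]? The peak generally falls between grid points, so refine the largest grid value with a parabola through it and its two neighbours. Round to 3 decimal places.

t=0.000: state=(1.300, 1.330, 3.240)
step 1 (dt=0.005): k1=(0.300, 4.559, -6.854), k2=(0.406, 4.573, -6.793), k3=(0.404, 4.574, -6.793), k4=(0.509, 4.590, -6.731); state += dt/6·(k1+2k2+2k3+k4)
t=0.005: state=(1.302, 1.353, 3.206)
t=0.010: state=(1.305, 1.376, 3.173)
t=0.015: state=(1.309, 1.399, 3.140)
continuing one RK4 step at a time; state shown every 40 steps (Δt=0.2):
t=0.200: state=(1.953, 2.521, 2.386)
t=0.400: state=(3.575, 4.623, 2.983)
t=0.600: state=(5.726, 6.567, 6.145)
t=0.800: state=(5.818, 5.045, 9.293)
t=1.000: state=(3.851, 2.995, 8.304)
t=1.200: state=(2.885, 2.748, 6.261)
t=1.400: state=(3.109, 3.429, 5.083)
t=1.600: state=(4.017, 4.556, 5.237)
t=1.800: state=(4.953, 5.248, 6.654)
t=2.000: state=(4.943, 4.655, 7.849)
t=2.200: state=(4.165, 3.782, 7.544)
t=2.400: state=(3.676, 3.588, 6.604)
t=2.600: state=(3.780, 3.949, 6.039)
t=2.800: state=(4.229, 4.471, 6.200)
t=3.000: state=(4.584, 4.664, 6.843)
t=3.200: state=(4.510, 4.374, 7.252)
t=3.400: state=(4.182, 4.027, 7.077)
t=3.600: state=(3.991, 3.965, 6.664)
t=3.800: state=(4.064, 4.151, 6.448)
t=3.900: state=(4.164, 4.271, 6.471)
largest grid value and its neighbours: x(0.700)=6.20428, x(0.705)=6.20581, x(0.710)=6.20502
parabola through these three points peaks at t≈0.706 with x≈6.20584

max x = 6.206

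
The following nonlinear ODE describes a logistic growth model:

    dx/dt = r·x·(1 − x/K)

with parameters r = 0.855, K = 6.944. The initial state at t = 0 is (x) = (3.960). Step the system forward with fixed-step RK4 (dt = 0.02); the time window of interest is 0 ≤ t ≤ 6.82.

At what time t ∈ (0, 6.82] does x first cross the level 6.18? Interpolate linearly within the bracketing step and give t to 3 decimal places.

t = 2.114

t=0.000: state=(3.960)
step 1 (dt=0.02): k1=(1.455), k2=(1.453), k3=(1.453), k4=(1.451); state += dt/6·(k1+2k2+2k3+k4)
t=0.020: state=(3.989)
t=0.040: state=(4.018)
t=0.060: state=(4.047)
continuing one RK4 step at a time; state shown every 25 steps (Δt=0.5):
t=0.500: state=(4.656)
t=1.000: state=(5.259)
t=1.500: state=(5.744)
t=2.000: state=(6.111)
t=2.100: state=(6.172)
next step: t=2.120: state=(6.183) — x has crossed 6.18
linear interpolation between t=2.100 (6.17178) and t=2.120 (6.18344) → t≈2.114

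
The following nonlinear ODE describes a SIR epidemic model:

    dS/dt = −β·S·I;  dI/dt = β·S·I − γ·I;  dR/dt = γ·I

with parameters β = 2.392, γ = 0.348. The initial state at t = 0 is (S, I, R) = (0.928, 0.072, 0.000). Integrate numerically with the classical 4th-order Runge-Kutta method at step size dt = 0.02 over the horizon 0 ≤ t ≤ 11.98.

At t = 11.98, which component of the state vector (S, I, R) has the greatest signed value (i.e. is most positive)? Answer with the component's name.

largest component: R

t=0.000: state=(0.928, 0.072, 0.000)
step 1 (dt=0.02): k1=(-0.160, 0.135, 0.025), k2=(-0.163, 0.137, 0.026), k3=(-0.163, 0.137, 0.026), k4=(-0.165, 0.139, 0.026); state += dt/6·(k1+2k2+2k3+k4)
t=0.020: state=(0.925, 0.075, 0.001)
t=0.040: state=(0.921, 0.078, 0.001)
t=0.060: state=(0.918, 0.081, 0.002)
continuing one RK4 step at a time; state shown every 25 steps (Δt=0.5):
t=0.500: state=(0.807, 0.172, 0.020)
t=1.000: state=(0.598, 0.338, 0.064)
t=1.500: state=(0.360, 0.502, 0.138)
t=2.000: state=(0.186, 0.580, 0.234)
t=2.500: state=(0.093, 0.572, 0.335)
t=3.000: state=(0.048, 0.522, 0.430)
t=3.500: state=(0.027, 0.458, 0.515)
t=4.000: state=(0.016, 0.394, 0.590)
t=4.500: state=(0.010, 0.337, 0.653)
t=5.000: state=(0.007, 0.286, 0.707)
t=5.500: state=(0.005, 0.242, 0.753)
t=6.000: state=(0.004, 0.204, 0.792)
t=6.500: state=(0.003, 0.172, 0.824)
t=7.000: state=(0.003, 0.145, 0.852)
t=7.500: state=(0.002, 0.123, 0.875)
t=8.000: state=(0.002, 0.103, 0.895)
t=8.500: state=(0.002, 0.087, 0.911)
t=9.000: state=(0.002, 0.073, 0.925)
t=9.500: state=(0.001, 0.062, 0.937)
t=10.000: state=(0.001, 0.052, 0.947)
t=10.500: state=(0.001, 0.044, 0.955)
t=11.000: state=(0.001, 0.037, 0.962)
t=11.500: state=(0.001, 0.031, 0.968)
t=11.980: state=(0.001, 0.026, 0.973)
compare at T: S=0.001, I=0.026, R=0.973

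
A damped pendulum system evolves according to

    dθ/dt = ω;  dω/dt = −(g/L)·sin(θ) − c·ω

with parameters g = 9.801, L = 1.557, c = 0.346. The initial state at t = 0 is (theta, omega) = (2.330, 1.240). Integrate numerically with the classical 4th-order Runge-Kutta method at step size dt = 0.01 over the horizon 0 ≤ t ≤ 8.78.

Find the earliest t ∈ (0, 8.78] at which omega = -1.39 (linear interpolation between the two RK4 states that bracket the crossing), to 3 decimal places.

t = 0.650

t=0.000: state=(2.330, 1.240)
step 1 (dt=0.01): k1=(1.240, -4.995), k2=(1.215, -4.960), k3=(1.215, -4.960), k4=(1.190, -4.925); state += dt/6·(k1+2k2+2k3+k4)
t=0.010: state=(2.342, 1.190)
t=0.020: state=(2.354, 1.141)
t=0.030: state=(2.365, 1.093)
continuing one RK4 step at a time; state shown every 50 steps (Δt=0.5):
t=0.500: state=(2.423, -0.776)
t=0.640: state=(2.275, -1.348)
next step: t=0.650: state=(2.261, -1.391) — omega has crossed -1.39
linear interpolation between t=0.640 (-1.34774) and t=0.650 (-1.39124) → t≈0.650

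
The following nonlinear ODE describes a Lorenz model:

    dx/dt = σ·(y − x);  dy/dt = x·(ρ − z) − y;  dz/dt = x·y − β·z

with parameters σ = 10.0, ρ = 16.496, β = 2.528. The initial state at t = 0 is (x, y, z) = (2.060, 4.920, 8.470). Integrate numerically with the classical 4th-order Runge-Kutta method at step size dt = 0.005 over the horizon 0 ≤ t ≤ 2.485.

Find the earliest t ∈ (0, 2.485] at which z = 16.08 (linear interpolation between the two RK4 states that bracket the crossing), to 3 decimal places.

t=0.000: state=(2.060, 4.920, 8.470)
step 1 (dt=0.005): k1=(28.600, 11.614, -11.277), k2=(28.175, 12.218, -10.792), k3=(28.201, 12.206, -10.797), k4=(27.800, 12.803, -10.312); state += dt/6·(k1+2k2+2k3+k4)
t=0.005: state=(2.201, 4.981, 8.416)
t=0.010: state=(2.338, 5.048, 8.367)
t=0.015: state=(2.472, 5.121, 8.323)
continuing one RK4 step at a time; state shown every 20 steps (Δt=0.1):
t=0.100: state=(4.573, 7.094, 8.387)
t=0.200: state=(7.354, 10.303, 11.218)
t=0.280: state=(9.449, 11.391, 16.017)
next step: t=0.285: state=(9.542, 11.349, 16.353) — z has crossed 16.08
linear interpolation between t=0.280 (16.01720) and t=0.285 (16.35252) → t≈0.281

t = 0.281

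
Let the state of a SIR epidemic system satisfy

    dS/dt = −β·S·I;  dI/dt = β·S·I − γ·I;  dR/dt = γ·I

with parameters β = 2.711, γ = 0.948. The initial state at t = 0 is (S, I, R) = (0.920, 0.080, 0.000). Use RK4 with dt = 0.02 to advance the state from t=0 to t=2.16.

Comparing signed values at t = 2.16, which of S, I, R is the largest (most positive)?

largest component: R

t=0.000: state=(0.920, 0.080, 0.000)
step 1 (dt=0.02): k1=(-0.200, 0.124, 0.076), k2=(-0.202, 0.125, 0.077), k3=(-0.202, 0.125, 0.077), k4=(-0.205, 0.127, 0.078); state += dt/6·(k1+2k2+2k3+k4)
t=0.020: state=(0.916, 0.083, 0.002)
t=0.040: state=(0.912, 0.085, 0.003)
t=0.060: state=(0.908, 0.088, 0.005)
continuing one RK4 step at a time; state shown every 5 steps (Δt=0.1):
t=0.100: state=(0.899, 0.093, 0.008)
t=0.200: state=(0.875, 0.108, 0.018)
t=0.300: state=(0.848, 0.124, 0.029)
t=0.400: state=(0.818, 0.141, 0.041)
t=0.500: state=(0.785, 0.159, 0.055)
t=0.600: state=(0.750, 0.179, 0.071)
t=0.700: state=(0.713, 0.198, 0.089)
t=0.800: state=(0.674, 0.217, 0.109)
t=0.900: state=(0.633, 0.236, 0.131)
t=1.000: state=(0.593, 0.254, 0.154)
t=1.100: state=(0.552, 0.269, 0.179)
t=1.200: state=(0.512, 0.283, 0.205)
t=1.300: state=(0.474, 0.294, 0.232)
t=1.400: state=(0.437, 0.303, 0.260)
t=1.500: state=(0.402, 0.308, 0.289)
t=1.600: state=(0.370, 0.311, 0.319)
t=1.700: state=(0.340, 0.312, 0.348)
t=1.800: state=(0.312, 0.310, 0.378)
t=1.900: state=(0.287, 0.306, 0.407)
t=2.000: state=(0.265, 0.300, 0.436)
t=2.100: state=(0.244, 0.292, 0.464)
t=2.160: state=(0.233, 0.287, 0.480)
compare at T: S=0.233, I=0.287, R=0.480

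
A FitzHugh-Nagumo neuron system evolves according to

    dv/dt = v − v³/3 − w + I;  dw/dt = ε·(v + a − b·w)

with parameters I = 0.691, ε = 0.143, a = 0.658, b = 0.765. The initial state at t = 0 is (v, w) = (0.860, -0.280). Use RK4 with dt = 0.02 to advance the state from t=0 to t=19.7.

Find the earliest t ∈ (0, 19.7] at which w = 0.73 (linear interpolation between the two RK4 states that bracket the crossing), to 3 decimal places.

t = 3.151

t=0.000: state=(0.860, -0.280)
step 1 (dt=0.02): k1=(1.619, 0.248), k2=(1.620, 0.250), k3=(1.620, 0.250), k4=(1.622, 0.252); state += dt/6·(k1+2k2+2k3+k4)
t=0.020: state=(0.892, -0.275)
t=0.040: state=(0.925, -0.270)
t=0.060: state=(0.957, -0.265)
continuing one RK4 step at a time; state shown every 50 steps (Δt=1):
t=1.000: state=(1.899, 0.044)
t=2.000: state=(1.905, 0.390)
t=3.000: state=(1.791, 0.689)
t=3.140: state=(1.774, 0.727)
next step: t=3.160: state=(1.771, 0.732) — w has crossed 0.73
linear interpolation between t=3.140 (0.72706) and t=3.160 (0.73241) → t≈3.151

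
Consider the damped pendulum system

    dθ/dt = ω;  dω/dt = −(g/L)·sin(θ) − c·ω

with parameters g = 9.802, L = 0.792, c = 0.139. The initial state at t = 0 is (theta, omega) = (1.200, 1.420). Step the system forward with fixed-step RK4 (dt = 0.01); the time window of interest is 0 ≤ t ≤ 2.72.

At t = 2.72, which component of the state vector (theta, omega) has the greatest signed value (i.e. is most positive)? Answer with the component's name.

t=0.000: state=(1.200, 1.420)
step 1 (dt=0.01): k1=(1.420, -11.733), k2=(1.361, -11.756), k3=(1.361, -11.755), k4=(1.302, -11.776); state += dt/6·(k1+2k2+2k3+k4)
t=0.010: state=(1.214, 1.302)
t=0.020: state=(1.226, 1.185)
t=0.030: state=(1.237, 1.066)
continuing one RK4 step at a time; state shown every 10 steps (Δt=0.1):
t=0.100: state=(1.283, 0.234)
t=0.200: state=(1.247, -0.945)
t=0.300: state=(1.096, -2.067)
t=0.400: state=(0.838, -3.053)
t=0.500: state=(0.494, -3.772)
t=0.600: state=(0.097, -4.078)
t=0.700: state=(-0.305, -3.893)
t=0.800: state=(-0.666, -3.262)
t=0.900: state=(-0.947, -2.326)
t=1.000: state=(-1.126, -1.231)
t=1.100: state=(-1.192, -0.084)
t=1.200: state=(-1.143, 1.052)
t=1.300: state=(-0.984, 2.116)
t=1.400: state=(-0.725, 3.017)
t=1.500: state=(-0.390, 3.628)
t=1.600: state=(-0.014, 3.824)
t=1.700: state=(0.359, 3.558)
t=1.800: state=(0.685, 2.893)
t=1.900: state=(0.929, 1.961)
t=2.000: state=(1.072, 0.894)
t=2.100: state=(1.106, -0.213)
t=2.200: state=(1.031, -1.292)
t=2.300: state=(0.851, -2.272)
t=2.400: state=(0.583, -3.052)
t=2.500: state=(0.252, -3.509)
t=2.600: state=(-0.105, -3.550)
t=2.700: state=(-0.444, -3.166)
t=2.720: state=(-0.506, -3.044)
compare at T: theta=-0.506, omega=-3.044

largest component: theta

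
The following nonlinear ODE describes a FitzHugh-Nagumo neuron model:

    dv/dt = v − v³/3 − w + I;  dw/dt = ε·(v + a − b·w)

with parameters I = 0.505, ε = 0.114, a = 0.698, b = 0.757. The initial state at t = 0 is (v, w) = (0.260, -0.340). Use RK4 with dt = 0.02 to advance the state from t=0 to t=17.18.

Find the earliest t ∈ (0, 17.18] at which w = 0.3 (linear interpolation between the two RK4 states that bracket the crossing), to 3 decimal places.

t=0.000: state=(0.260, -0.340)
step 1 (dt=0.02): k1=(1.099, 0.139), k2=(1.108, 0.140), k3=(1.108, 0.140), k4=(1.117, 0.141); state += dt/6·(k1+2k2+2k3+k4)
t=0.020: state=(0.282, -0.337)
t=0.040: state=(0.305, -0.334)
t=0.060: state=(0.328, -0.331)
continuing one RK4 step at a time; state shown every 50 steps (Δt=1):
t=1.000: state=(1.538, -0.136)
t=2.000: state=(1.889, 0.148)
t=2.540: state=(1.862, 0.296)
next step: t=2.560: state=(1.860, 0.302) — w has crossed 0.3
linear interpolation between t=2.540 (0.29623) and t=2.560 (0.30155) → t≈2.554

t = 2.554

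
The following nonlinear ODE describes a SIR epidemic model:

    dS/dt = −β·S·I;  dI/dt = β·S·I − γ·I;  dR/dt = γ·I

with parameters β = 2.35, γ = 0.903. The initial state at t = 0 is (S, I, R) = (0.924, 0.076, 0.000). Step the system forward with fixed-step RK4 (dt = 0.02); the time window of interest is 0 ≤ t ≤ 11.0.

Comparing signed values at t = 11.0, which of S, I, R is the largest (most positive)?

largest component: R

t=0.000: state=(0.924, 0.076, 0.000)
step 1 (dt=0.02): k1=(-0.165, 0.096, 0.069), k2=(-0.167, 0.097, 0.069), k3=(-0.167, 0.097, 0.070), k4=(-0.169, 0.098, 0.070); state += dt/6·(k1+2k2+2k3+k4)
t=0.020: state=(0.921, 0.078, 0.001)
t=0.040: state=(0.917, 0.080, 0.003)
t=0.060: state=(0.914, 0.082, 0.004)
continuing one RK4 step at a time; state shown every 25 steps (Δt=0.5):
t=0.500: state=(0.818, 0.135, 0.047)
t=1.000: state=(0.669, 0.207, 0.124)
t=1.500: state=(0.506, 0.263, 0.231)
t=2.000: state=(0.367, 0.278, 0.355)
t=2.500: state=(0.267, 0.256, 0.477)
t=3.000: state=(0.202, 0.214, 0.583)
t=3.500: state=(0.162, 0.169, 0.670)
t=4.000: state=(0.136, 0.128, 0.736)
t=4.500: state=(0.119, 0.094, 0.786)
t=5.000: state=(0.109, 0.069, 0.823)
t=5.500: state=(0.101, 0.049, 0.849)
t=6.000: state=(0.096, 0.035, 0.868)
t=6.500: state=(0.093, 0.025, 0.882)
t=7.000: state=(0.091, 0.018, 0.891)
t=7.500: state=(0.089, 0.013, 0.898)
t=8.000: state=(0.088, 0.009, 0.903)
t=8.500: state=(0.087, 0.006, 0.906)
t=9.000: state=(0.087, 0.004, 0.909)
t=9.500: state=(0.086, 0.003, 0.910)
t=10.000: state=(0.086, 0.002, 0.912)
t=10.500: state=(0.086, 0.002, 0.912)
t=11.000: state=(0.086, 0.001, 0.913)
compare at T: S=0.086, I=0.001, R=0.913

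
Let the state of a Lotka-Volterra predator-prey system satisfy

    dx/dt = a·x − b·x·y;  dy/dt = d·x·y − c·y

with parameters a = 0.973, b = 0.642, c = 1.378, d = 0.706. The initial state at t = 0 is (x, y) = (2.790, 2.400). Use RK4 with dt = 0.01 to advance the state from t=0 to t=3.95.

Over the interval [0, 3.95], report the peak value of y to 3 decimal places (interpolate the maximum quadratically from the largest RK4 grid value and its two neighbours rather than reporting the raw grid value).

max y = 2.775

t=0.000: state=(2.790, 2.400)
step 1 (dt=0.01): k1=(-1.584, 1.420), k2=(-1.592, 1.411), k3=(-1.592, 1.411), k4=(-1.600, 1.401); state += dt/6·(k1+2k2+2k3+k4)
t=0.010: state=(2.774, 2.414)
t=0.020: state=(2.758, 2.428)
t=0.030: state=(2.742, 2.442)
continuing one RK4 step at a time; state shown every 20 steps (Δt=0.2):
t=0.200: state=(2.450, 2.639)
t=0.400: state=(2.102, 2.762)
t=0.600: state=(1.789, 2.757)
t=0.800: state=(1.535, 2.645)
t=1.000: state=(1.343, 2.458)
t=1.200: state=(1.207, 2.233)
t=1.400: state=(1.118, 1.996)
t=1.600: state=(1.066, 1.767)
t=1.800: state=(1.047, 1.557)
t=2.000: state=(1.054, 1.370)
t=2.200: state=(1.085, 1.210)
t=2.400: state=(1.139, 1.074)
t=2.600: state=(1.214, 0.962)
t=2.800: state=(1.312, 0.873)
t=3.000: state=(1.431, 0.804)
t=3.200: state=(1.573, 0.754)
t=3.400: state=(1.739, 0.723)
t=3.600: state=(1.927, 0.711)
t=3.800: state=(2.136, 0.719)
t=3.950: state=(2.304, 0.740)
largest grid value and its neighbours: y(0.480)=2.77457, y(0.490)=2.77478, y(0.500)=2.77468
parabola through these three points peaks at t≈0.492 with y≈2.77478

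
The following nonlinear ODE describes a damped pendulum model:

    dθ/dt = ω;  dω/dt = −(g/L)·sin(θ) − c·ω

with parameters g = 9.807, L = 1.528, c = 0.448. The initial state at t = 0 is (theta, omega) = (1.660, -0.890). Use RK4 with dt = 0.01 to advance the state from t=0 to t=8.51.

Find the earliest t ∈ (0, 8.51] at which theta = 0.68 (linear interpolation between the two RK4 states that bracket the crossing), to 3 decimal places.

t=0.000: state=(1.660, -0.890)
step 1 (dt=0.01): k1=(-0.890, -5.994), k2=(-0.920, -5.983), k3=(-0.920, -5.983), k4=(-0.950, -5.972); state += dt/6·(k1+2k2+2k3+k4)
t=0.010: state=(1.651, -0.950)
t=0.020: state=(1.641, -1.009)
t=0.030: state=(1.631, -1.069)
t=0.450: state=(0.708, -3.116)
next step: t=0.460: state=(0.677, -3.143) — theta has crossed 0.68
linear interpolation between t=0.450 (0.70804) and t=0.460 (0.67675) → t≈0.459

t = 0.459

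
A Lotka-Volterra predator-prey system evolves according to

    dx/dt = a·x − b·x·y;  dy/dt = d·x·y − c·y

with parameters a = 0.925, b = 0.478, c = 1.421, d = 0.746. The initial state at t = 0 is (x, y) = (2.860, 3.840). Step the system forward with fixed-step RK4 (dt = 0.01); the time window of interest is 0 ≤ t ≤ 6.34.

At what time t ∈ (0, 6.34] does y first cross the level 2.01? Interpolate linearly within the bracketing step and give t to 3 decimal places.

t = 1.694

t=0.000: state=(2.860, 3.840)
step 1 (dt=0.01): k1=(-2.604, 2.736), k2=(-2.611, 2.709), k3=(-2.611, 2.708), k4=(-2.617, 2.680); state += dt/6·(k1+2k2+2k3+k4)
t=0.010: state=(2.834, 3.867)
t=0.020: state=(2.808, 3.894)
t=0.030: state=(2.781, 3.920)
continuing one RK4 step at a time; state shown every 25 steps (Δt=0.25):
t=0.250: state=(2.204, 4.315)
t=0.500: state=(1.650, 4.322)
t=0.750: state=(1.264, 3.966)
t=1.000: state=(1.023, 3.434)
t=1.250: state=(0.884, 2.872)
t=1.500: state=(0.816, 2.357)
t=1.690: state=(0.798, 2.017)
next step: t=1.700: state=(0.798, 2.001) — y has crossed 2.01
linear interpolation between t=1.690 (2.01710) and t=1.700 (2.00051) → t≈1.694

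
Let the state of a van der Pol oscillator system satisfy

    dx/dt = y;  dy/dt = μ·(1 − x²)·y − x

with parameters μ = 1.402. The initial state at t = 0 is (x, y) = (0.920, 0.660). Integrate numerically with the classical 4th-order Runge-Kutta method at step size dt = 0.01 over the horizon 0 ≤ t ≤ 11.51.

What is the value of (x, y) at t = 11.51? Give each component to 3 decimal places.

t=0.000: state=(0.920, 0.660)
step 1 (dt=0.01): k1=(0.660, -0.778), k2=(0.656, -0.788), k3=(0.656, -0.788), k4=(0.652, -0.797); state += dt/6·(k1+2k2+2k3+k4)
t=0.010: state=(0.927, 0.652)
t=0.020: state=(0.933, 0.644)
t=0.030: state=(0.939, 0.636)
continuing one RK4 step at a time; state shown every 50 steps (Δt=0.5):
t=0.500: state=(1.124, 0.124)
t=1.000: state=(1.048, -0.411)
t=1.500: state=(0.712, -0.964)
t=2.000: state=(0.005, -1.987)
t=2.500: state=(-1.253, -2.534)
t=3.000: state=(-1.919, -0.240)
t=3.500: state=(-1.832, 0.403)
t=4.000: state=(-1.582, 0.587)
t=4.500: state=(-1.237, 0.815)
t=5.000: state=(-0.721, 1.329)
t=5.500: state=(0.228, 2.629)
t=6.000: state=(1.643, 2.068)
t=6.500: state=(2.011, -0.101)
t=7.000: state=(1.848, -0.452)
t=7.500: state=(1.586, -0.596)
t=8.000: state=(1.239, -0.817)
t=8.500: state=(0.723, -1.330)
t=9.000: state=(-0.227, -2.631)
t=9.500: state=(-1.644, -2.069)
t=10.000: state=(-2.011, 0.101)
t=10.500: state=(-1.849, 0.452)
t=11.000: state=(-1.587, 0.596)
t=11.500: state=(-1.240, 0.817)
t=11.510: state=(-1.232, 0.823)

(x, y) = (-1.232, 0.823)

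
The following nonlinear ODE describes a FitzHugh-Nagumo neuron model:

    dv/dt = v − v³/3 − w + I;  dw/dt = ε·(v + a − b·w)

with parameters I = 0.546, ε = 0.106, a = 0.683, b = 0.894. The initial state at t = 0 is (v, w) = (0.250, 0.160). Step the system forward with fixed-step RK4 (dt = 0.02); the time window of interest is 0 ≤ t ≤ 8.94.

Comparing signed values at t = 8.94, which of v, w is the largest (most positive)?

largest component: w

t=0.000: state=(0.250, 0.160)
step 1 (dt=0.02): k1=(0.631, 0.084), k2=(0.636, 0.084), k3=(0.636, 0.084), k4=(0.641, 0.085); state += dt/6·(k1+2k2+2k3+k4)
t=0.020: state=(0.263, 0.162)
t=0.040: state=(0.276, 0.163)
t=0.060: state=(0.289, 0.165)
continuing one RK4 step at a time; state shown every 25 steps (Δt=0.5):
t=0.500: state=(0.630, 0.210)
t=1.000: state=(1.098, 0.281)
t=1.500: state=(1.482, 0.371)
t=2.000: state=(1.667, 0.471)
t=2.500: state=(1.713, 0.573)
t=3.000: state=(1.698, 0.670)
t=3.500: state=(1.662, 0.761)
t=4.000: state=(1.617, 0.846)
t=4.500: state=(1.569, 0.925)
t=5.000: state=(1.520, 0.997)
t=5.500: state=(1.468, 1.064)
t=6.000: state=(1.415, 1.125)
t=6.500: state=(1.360, 1.180)
t=7.000: state=(1.303, 1.229)
t=7.500: state=(1.242, 1.274)
t=8.000: state=(1.178, 1.313)
t=8.500: state=(1.108, 1.347)
t=8.940: state=(1.041, 1.372)
compare at T: v=1.041, w=1.372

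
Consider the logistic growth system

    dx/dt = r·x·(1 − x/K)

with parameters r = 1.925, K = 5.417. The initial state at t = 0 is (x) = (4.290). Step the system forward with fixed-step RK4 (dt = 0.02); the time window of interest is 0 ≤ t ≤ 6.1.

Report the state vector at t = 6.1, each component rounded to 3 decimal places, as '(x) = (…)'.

(x) = (5.417)

t=0.000: state=(4.290)
step 1 (dt=0.02): k1=(1.718), k2=(1.699), k3=(1.699), k4=(1.680); state += dt/6·(k1+2k2+2k3+k4)
t=0.020: state=(4.324)
t=0.040: state=(4.357)
t=0.060: state=(4.390)
continuing one RK4 step at a time; state shown every 10 steps (Δt=0.2):
t=0.200: state=(4.596)
t=0.400: state=(4.830)
t=0.600: state=(5.003)
t=0.800: state=(5.128)
t=1.000: state=(5.217)
t=1.200: state=(5.279)
t=1.400: state=(5.323)
t=1.600: state=(5.352)
t=1.800: state=(5.373)
t=2.000: state=(5.387)
t=2.200: state=(5.396)
t=2.400: state=(5.403)
t=2.600: state=(5.407)
t=2.800: state=(5.411)
t=3.000: state=(5.413)
t=3.200: state=(5.414)
t=3.400: state=(5.415)
t=3.600: state=(5.416)
t=3.800: state=(5.416)
t=4.000: state=(5.416)
t=4.200: state=(5.417)
t=4.400: state=(5.417)
t=4.600: state=(5.417)
t=4.800: state=(5.417)
t=5.000: state=(5.417)
t=5.200: state=(5.417)
t=5.400: state=(5.417)
t=5.600: state=(5.417)
t=5.800: state=(5.417)
t=6.000: state=(5.417)
t=6.100: state=(5.417)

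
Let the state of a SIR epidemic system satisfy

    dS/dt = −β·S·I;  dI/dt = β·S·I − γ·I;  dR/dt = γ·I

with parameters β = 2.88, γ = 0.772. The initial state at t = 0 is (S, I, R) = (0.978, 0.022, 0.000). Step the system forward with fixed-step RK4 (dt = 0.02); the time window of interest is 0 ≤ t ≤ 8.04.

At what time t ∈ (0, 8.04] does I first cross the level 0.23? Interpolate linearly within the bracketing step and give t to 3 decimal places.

t = 1.356

t=0.000: state=(0.978, 0.022, 0.000)
step 1 (dt=0.02): k1=(-0.062, 0.045, 0.017), k2=(-0.063, 0.046, 0.017), k3=(-0.063, 0.046, 0.017), k4=(-0.064, 0.047, 0.018); state += dt/6·(k1+2k2+2k3+k4)
t=0.020: state=(0.977, 0.023, 0.000)
t=0.040: state=(0.975, 0.024, 0.001)
t=0.060: state=(0.974, 0.025, 0.001)
continuing one RK4 step at a time; state shown every 25 steps (Δt=0.5):
t=0.500: state=(0.926, 0.059, 0.015)
t=1.000: state=(0.807, 0.142, 0.052)
t=1.340: state=(0.675, 0.226, 0.100)
next step: t=1.360: state=(0.666, 0.231, 0.103) — I has crossed 0.23
linear interpolation between t=1.340 (0.22580) and t=1.360 (0.23109) → t≈1.356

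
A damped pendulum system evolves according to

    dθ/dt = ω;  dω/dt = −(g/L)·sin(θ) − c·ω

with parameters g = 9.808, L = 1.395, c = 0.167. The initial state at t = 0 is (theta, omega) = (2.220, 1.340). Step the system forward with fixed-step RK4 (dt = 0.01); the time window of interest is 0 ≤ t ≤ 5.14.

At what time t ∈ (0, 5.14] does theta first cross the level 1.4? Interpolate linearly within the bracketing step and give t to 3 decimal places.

t = 0.870

t=0.000: state=(2.220, 1.340)
step 1 (dt=0.01): k1=(1.340, -5.824), k2=(1.311, -5.791), k3=(1.311, -5.791), k4=(1.282, -5.758); state += dt/6·(k1+2k2+2k3+k4)
t=0.010: state=(2.233, 1.282)
t=0.020: state=(2.246, 1.225)
t=0.030: state=(2.258, 1.168)
continuing one RK4 step at a time; state shown every 20 steps (Δt=0.2):
t=0.200: state=(2.379, 0.282)
t=0.400: state=(2.339, -0.686)
t=0.600: state=(2.098, -1.750)
t=0.800: state=(1.626, -2.997)
t=0.870: state=(1.400, -3.449)
next step: t=0.880: state=(1.366, -3.513) — theta has crossed 1.4
linear interpolation between t=0.870 (1.40038) and t=0.880 (1.36557) → t≈0.870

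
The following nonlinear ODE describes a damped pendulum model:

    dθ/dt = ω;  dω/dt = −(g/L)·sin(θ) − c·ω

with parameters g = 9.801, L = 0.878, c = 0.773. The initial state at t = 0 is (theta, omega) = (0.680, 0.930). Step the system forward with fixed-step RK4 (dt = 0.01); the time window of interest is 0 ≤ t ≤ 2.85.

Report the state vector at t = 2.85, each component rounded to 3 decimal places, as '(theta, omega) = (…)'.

(theta, omega) = (-0.207, -0.411)

t=0.000: state=(0.680, 0.930)
step 1 (dt=0.01): k1=(0.930, -7.738), k2=(0.891, -7.748), k3=(0.891, -7.747), k4=(0.853, -7.755); state += dt/6·(k1+2k2+2k3+k4)
t=0.010: state=(0.689, 0.853)
t=0.020: state=(0.697, 0.775)
t=0.030: state=(0.704, 0.697)
continuing one RK4 step at a time; state shown every 10 steps (Δt=0.1):
t=0.100: state=(0.734, 0.157)
t=0.200: state=(0.713, -0.570)
t=0.300: state=(0.624, -1.197)
t=0.400: state=(0.479, -1.673)
t=0.500: state=(0.295, -1.955)
t=0.600: state=(0.095, -2.016)
t=0.700: state=(-0.100, -1.861)
t=0.800: state=(-0.271, -1.520)
t=0.900: state=(-0.400, -1.049)
t=1.000: state=(-0.478, -0.509)
t=1.100: state=(-0.502, 0.039)
t=1.200: state=(-0.472, 0.542)
t=1.300: state=(-0.396, 0.957)
t=1.400: state=(-0.285, 1.246)
t=1.500: state=(-0.152, 1.386)
t=1.600: state=(-0.013, 1.370)
t=1.700: state=(0.117, 1.210)
t=1.800: state=(0.225, 0.934)
t=1.900: state=(0.301, 0.581)
t=2.000: state=(0.340, 0.196)
t=2.100: state=(0.341, -0.181)
t=2.200: state=(0.306, -0.511)
t=2.300: state=(0.241, -0.765)
t=2.400: state=(0.156, -0.921)
t=2.500: state=(0.061, -0.968)
t=2.600: state=(-0.034, -0.909)
t=2.700: state=(-0.118, -0.758)
t=2.800: state=(-0.183, -0.538)
t=2.850: state=(-0.207, -0.411)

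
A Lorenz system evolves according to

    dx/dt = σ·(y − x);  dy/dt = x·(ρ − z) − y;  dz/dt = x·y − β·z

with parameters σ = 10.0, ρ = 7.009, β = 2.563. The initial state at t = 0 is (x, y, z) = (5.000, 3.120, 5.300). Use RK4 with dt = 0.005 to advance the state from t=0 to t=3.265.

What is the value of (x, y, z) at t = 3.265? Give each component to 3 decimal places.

(x, y, z) = (3.961, 3.950, 6.058)

t=0.000: state=(5.000, 3.120, 5.300)
step 1 (dt=0.005): k1=(-18.800, 5.425, 2.016), k2=(-18.194, 5.306, 1.924), k3=(-18.212, 5.310, 1.928), k4=(-17.624, 5.196, 1.838); state += dt/6·(k1+2k2+2k3+k4)
t=0.005: state=(4.909, 3.147, 5.310)
t=0.010: state=(4.824, 3.172, 5.318)
t=0.015: state=(4.744, 3.196, 5.326)
continuing one RK4 step at a time; state shown every 40 steps (Δt=0.2):
t=0.200: state=(3.776, 3.767, 5.397)
t=0.400: state=(3.995, 4.142, 5.649)
t=0.600: state=(4.195, 4.229, 6.106)
t=0.800: state=(4.120, 4.025, 6.358)
t=1.000: state=(3.897, 3.792, 6.243)
t=1.200: state=(3.758, 3.730, 5.969)
t=1.400: state=(3.785, 3.834, 5.798)
t=1.600: state=(3.914, 3.983, 5.833)
t=1.800: state=(4.019, 4.048, 6.001)
t=2.000: state=(4.019, 3.994, 6.133)
t=2.200: state=(3.941, 3.896, 6.127)
t=2.400: state=(3.870, 3.848, 6.026)
t=2.600: state=(3.861, 3.873, 5.938)
t=2.800: state=(3.905, 3.933, 5.929)
t=3.000: state=(3.953, 3.971, 5.987)
t=3.200: state=(3.966, 3.961, 6.048)
t=3.265: state=(3.961, 3.950, 6.058)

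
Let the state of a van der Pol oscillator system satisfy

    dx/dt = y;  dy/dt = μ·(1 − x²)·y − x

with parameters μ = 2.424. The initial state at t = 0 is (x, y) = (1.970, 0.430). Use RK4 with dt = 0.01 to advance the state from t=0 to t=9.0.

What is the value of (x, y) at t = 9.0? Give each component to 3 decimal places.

t=0.000: state=(1.970, 0.430)
step 1 (dt=0.01): k1=(0.430, -4.973), k2=(0.405, -4.810), k3=(0.406, -4.815), k4=(0.382, -4.655); state += dt/6·(k1+2k2+2k3+k4)
t=0.010: state=(1.974, 0.382)
t=0.020: state=(1.978, 0.337)
t=0.030: state=(1.981, 0.295)
continuing one RK4 step at a time; state shown every 50 steps (Δt=0.5):
t=0.500: state=(1.927, -0.264)
t=1.000: state=(1.779, -0.320)
t=1.500: state=(1.605, -0.380)
t=2.000: state=(1.392, -0.485)
t=2.500: state=(1.100, -0.717)
t=3.000: state=(0.595, -1.476)
t=3.500: state=(-0.761, -4.256)
t=4.000: state=(-2.010, -0.281)
t=4.500: state=(-1.946, 0.266)
t=5.000: state=(-1.800, 0.315)
t=5.500: state=(-1.630, 0.371)
t=6.000: state=(-1.423, 0.467)
t=6.500: state=(-1.146, 0.672)
t=7.000: state=(-0.686, 1.303)
t=7.500: state=(0.492, 3.904)
t=8.000: state=(1.981, 0.620)
t=8.500: state=(1.963, -0.254)
t=9.000: state=(1.821, -0.309)

(x, y) = (1.821, -0.309)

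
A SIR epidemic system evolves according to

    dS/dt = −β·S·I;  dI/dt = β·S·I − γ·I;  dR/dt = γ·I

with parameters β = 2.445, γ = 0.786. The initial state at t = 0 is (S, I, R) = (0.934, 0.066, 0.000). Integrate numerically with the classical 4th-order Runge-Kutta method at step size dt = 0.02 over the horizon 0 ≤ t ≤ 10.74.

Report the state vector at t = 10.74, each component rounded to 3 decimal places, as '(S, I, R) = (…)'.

t=0.000: state=(0.934, 0.066, 0.000)
step 1 (dt=0.02): k1=(-0.151, 0.099, 0.052), k2=(-0.153, 0.100, 0.053), k3=(-0.153, 0.100, 0.053), k4=(-0.155, 0.101, 0.053); state += dt/6·(k1+2k2+2k3+k4)
t=0.020: state=(0.931, 0.068, 0.001)
t=0.040: state=(0.928, 0.070, 0.002)
t=0.060: state=(0.925, 0.072, 0.003)
continuing one RK4 step at a time; state shown every 25 steps (Δt=0.5):
t=0.500: state=(0.830, 0.132, 0.038)
t=1.000: state=(0.669, 0.224, 0.107)
t=1.500: state=(0.483, 0.305, 0.212)
t=2.000: state=(0.324, 0.336, 0.340)
t=2.500: state=(0.217, 0.314, 0.469)
t=3.000: state=(0.152, 0.265, 0.583)
t=3.500: state=(0.114, 0.210, 0.676)
t=4.000: state=(0.091, 0.160, 0.749)
t=4.500: state=(0.077, 0.120, 0.804)
t=5.000: state=(0.068, 0.088, 0.844)
t=5.500: state=(0.062, 0.064, 0.874)
t=6.000: state=(0.058, 0.047, 0.896)
t=6.500: state=(0.055, 0.034, 0.911)
t=7.000: state=(0.053, 0.024, 0.923)
t=7.500: state=(0.052, 0.018, 0.931)
t=8.000: state=(0.051, 0.013, 0.937)
t=8.500: state=(0.050, 0.009, 0.941)
t=9.000: state=(0.050, 0.006, 0.944)
t=9.500: state=(0.049, 0.005, 0.946)
t=10.000: state=(0.049, 0.003, 0.948)
t=10.500: state=(0.049, 0.002, 0.949)
t=10.740: state=(0.049, 0.002, 0.949)

(S, I, R) = (0.049, 0.002, 0.949)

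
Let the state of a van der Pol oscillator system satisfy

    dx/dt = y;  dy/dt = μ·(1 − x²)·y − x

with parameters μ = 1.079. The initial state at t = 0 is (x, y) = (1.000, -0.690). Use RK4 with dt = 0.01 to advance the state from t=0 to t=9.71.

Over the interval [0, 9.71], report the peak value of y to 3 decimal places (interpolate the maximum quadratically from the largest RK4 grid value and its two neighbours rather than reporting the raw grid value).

max y = 2.750

t=0.000: state=(1.000, -0.690)
step 1 (dt=0.01): k1=(-0.690, -1.000), k2=(-0.695, -1.002), k3=(-0.695, -1.002), k4=(-0.700, -1.004); state += dt/6·(k1+2k2+2k3+k4)
t=0.010: state=(0.993, -0.700)
t=0.020: state=(0.986, -0.710)
t=0.030: state=(0.979, -0.720)
continuing one RK4 step at a time; state shown every 50 steps (Δt=0.5):
t=0.500: state=(0.515, -1.294)
t=1.000: state=(-0.358, -2.229)
t=1.500: state=(-1.495, -1.800)
t=2.000: state=(-1.910, -0.053)
t=2.500: state=(-1.767, 0.509)
t=3.000: state=(-1.447, 0.768)
t=3.500: state=(-0.981, 1.135)
t=4.000: state=(-0.242, 1.920)
t=4.500: state=(0.978, 2.730)
t=5.000: state=(1.923, 0.760)
t=5.500: state=(1.959, -0.342)
t=6.000: state=(1.708, -0.623)
t=6.500: state=(1.341, -0.861)
t=7.000: state=(0.814, -1.304)
t=7.500: state=(-0.051, -2.254)
t=8.000: state=(-1.350, -2.427)
t=8.500: state=(-1.996, -0.264)
t=9.000: state=(-1.905, 0.449)
t=9.500: state=(-1.618, 0.682)
t=9.710: state=(-1.465, 0.779)
largest grid value and its neighbours: y(4.440)=2.74916, y(4.450)=2.75024, y(4.460)=2.74967
parabola through these three points peaks at t≈4.452 with y≈2.75026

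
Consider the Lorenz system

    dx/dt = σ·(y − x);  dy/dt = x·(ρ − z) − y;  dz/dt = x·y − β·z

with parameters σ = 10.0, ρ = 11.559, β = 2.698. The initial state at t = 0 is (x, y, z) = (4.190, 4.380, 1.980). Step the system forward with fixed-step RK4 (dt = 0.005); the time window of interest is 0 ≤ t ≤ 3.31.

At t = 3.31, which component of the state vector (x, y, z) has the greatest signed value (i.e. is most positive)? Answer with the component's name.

largest component: z

t=0.000: state=(4.190, 4.380, 1.980)
step 1 (dt=0.005): k1=(1.900, 35.756, 13.010), k2=(2.746, 35.576, 13.318), k3=(2.721, 35.593, 13.324), k4=(3.544, 35.428, 13.638); state += dt/6·(k1+2k2+2k3+k4)
t=0.005: state=(4.204, 4.558, 2.047)
t=0.010: state=(4.225, 4.734, 2.116)
t=0.015: state=(4.254, 4.910, 2.190)
continuing one RK4 step at a time; state shown every 40 steps (Δt=0.2):
t=0.200: state=(8.077, 10.424, 8.850)
t=0.400: state=(7.496, 4.563, 16.333)
t=0.600: state=(2.618, 1.370, 11.203)
t=0.800: state=(1.842, 2.049, 7.023)
t=1.000: state=(3.071, 4.119, 5.238)
t=1.200: state=(6.070, 7.847, 7.521)
t=1.400: state=(7.800, 7.096, 13.815)
t=1.600: state=(4.653, 3.126, 12.635)
t=1.800: state=(3.139, 3.076, 8.966)
t=2.000: state=(3.977, 4.815, 7.329)
t=2.200: state=(6.105, 7.166, 9.198)
t=2.400: state=(6.808, 6.244, 12.736)
t=2.600: state=(4.877, 3.961, 11.817)
t=2.800: state=(3.991, 4.022, 9.397)
t=3.000: state=(4.772, 5.440, 8.644)
t=3.200: state=(6.123, 6.602, 10.375)
t=3.310: state=(6.350, 6.256, 11.597)
compare at T: x=6.350, y=6.256, z=11.597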